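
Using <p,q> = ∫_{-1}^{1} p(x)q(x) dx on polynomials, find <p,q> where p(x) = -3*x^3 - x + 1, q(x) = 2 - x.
<p,q> = 88/15

Expand the product: p(x)·q(x) = 3*x^4 - 6*x^3 + x^2 - 3*x + 2.
∫_{-1}^{1} of each monomial x^k gives [2/(k+1) if k even, 0 if k odd]. Integrating term-by-term (or equivalently evaluating the antiderivative F(x) = 3*x^5/5 - 3*x^4/2 + x^3/3 - 3*x^2/2 + 2*x at the endpoints):
  F(1) − F(−1) = -1/15 − (-89/15) = 88/15.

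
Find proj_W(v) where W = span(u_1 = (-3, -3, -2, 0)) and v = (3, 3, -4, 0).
proj_W(v) = (15/11, 15/11, 10/11, 0)

Set up U = [u_1 | ... | u_1] ∈ R^(4×1). The projector onto W = col(U) is P = U (U^T U)^(-1) U^T.
Compute U^T U =
  [22],
and U^T v = (-10).
Solve U^T U · c = U^T v for the coefficients: c = (-5/11). The projection is proj_W(v) = U c.
Check: (v - proj_W(v)) · u_1 = 0  (should be 0).
Result: proj_W(v) = (15/11, 15/11, 10/11, 0).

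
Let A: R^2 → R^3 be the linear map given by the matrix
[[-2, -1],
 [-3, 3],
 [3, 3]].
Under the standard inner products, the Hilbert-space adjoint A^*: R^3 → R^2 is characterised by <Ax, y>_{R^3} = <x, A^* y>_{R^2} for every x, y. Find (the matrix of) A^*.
A^* = A^T =
[[-2, -3, 3],
 [-1, 3, 3]]

For real matrices with standard dot products, the defining identity <Ax, y> = <x, A^* y> gives (Ax)^T y = x^T (A^*) y, i.e. x^T A^T y = x^T (A^*) y. Since this holds for all x, y, we must have A^* = A^T. Therefore
A^* =
[[-2, -3, 3],
 [-1, 3, 3]].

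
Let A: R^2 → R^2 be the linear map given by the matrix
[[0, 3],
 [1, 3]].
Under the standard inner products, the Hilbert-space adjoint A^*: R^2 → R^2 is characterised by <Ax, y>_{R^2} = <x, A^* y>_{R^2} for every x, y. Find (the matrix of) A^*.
A^* = A^T =
[[0, 1],
 [3, 3]]

For real matrices with standard dot products, the defining identity <Ax, y> = <x, A^* y> gives (Ax)^T y = x^T (A^*) y, i.e. x^T A^T y = x^T (A^*) y. Since this holds for all x, y, we must have A^* = A^T. Therefore
A^* =
[[0, 1],
 [3, 3]].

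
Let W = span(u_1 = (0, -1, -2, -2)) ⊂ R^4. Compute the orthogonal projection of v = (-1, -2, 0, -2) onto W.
proj_W(v) = (0, -2/3, -4/3, -4/3)

Set up U = [u_1 | ... | u_1] ∈ R^(4×1). The projector onto W = col(U) is P = U (U^T U)^(-1) U^T.
Compute U^T U =
  [9],
and U^T v = (6).
Solve U^T U · c = U^T v for the coefficients: c = (2/3). The projection is proj_W(v) = U c.
Check: (v - proj_W(v)) · u_1 = 0  (should be 0).
Result: proj_W(v) = (0, -2/3, -4/3, -4/3).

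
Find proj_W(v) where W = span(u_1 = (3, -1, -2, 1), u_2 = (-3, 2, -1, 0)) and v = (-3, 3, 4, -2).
proj_W(v) = (-176/43, 143/129, 451/129, -209/129)

Set up U = [u_1 | ... | u_2] ∈ R^(4×2). The projector onto W = col(U) is P = U (U^T U)^(-1) U^T.
Compute U^T U =
  [15, -9]
  [-9, 14],
and U^T v = (-22, 11).
Solve U^T U · c = U^T v for the coefficients: c = (-209/129, -11/43). The projection is proj_W(v) = U c.
Check: (v - proj_W(v)) · u_1 = 0  (should be 0).
Check: (v - proj_W(v)) · u_2 = 0  (should be 0).
Result: proj_W(v) = (-176/43, 143/129, 451/129, -209/129).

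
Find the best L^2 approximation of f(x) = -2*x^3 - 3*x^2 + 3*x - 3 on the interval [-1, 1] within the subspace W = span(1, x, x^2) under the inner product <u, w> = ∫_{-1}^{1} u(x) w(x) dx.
g(x) = -3*x^2 + 9*x/5 - 3

The best approximation g ∈ W is the orthogonal projection of f onto W. Writing g = a_0 + a_1 x + a_2 x^2, the coefficients solve the normal equations G · a = b where
  G_{ij} = <φ_i, φ_j> and b_i = <f, φ_i>, with φ_0 = 1, φ_1 = x, φ_2 = x^2.
G =
  [2, 0, 2/3]
  [0, 2/3, 0]
  [2/3, 0, 2/5],
b = (-8, 6/5, -16/5).
Solving gives a_0 = -3, a_1 = 9/5, a_2 = -3, so
  g(x) = -3*x^2 + 9*x/5 - 3.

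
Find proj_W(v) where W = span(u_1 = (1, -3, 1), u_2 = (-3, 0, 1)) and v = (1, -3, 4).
proj_W(v) = (25/106, -213/53, 181/106)

Set up U = [u_1 | ... | u_2] ∈ R^(3×2). The projector onto W = col(U) is P = U (U^T U)^(-1) U^T.
Compute U^T U =
  [11, -2]
  [-2, 10],
and U^T v = (14, 1).
Solve U^T U · c = U^T v for the coefficients: c = (71/53, 39/106). The projection is proj_W(v) = U c.
Check: (v - proj_W(v)) · u_1 = 0  (should be 0).
Check: (v - proj_W(v)) · u_2 = 0  (should be 0).
Result: proj_W(v) = (25/106, -213/53, 181/106).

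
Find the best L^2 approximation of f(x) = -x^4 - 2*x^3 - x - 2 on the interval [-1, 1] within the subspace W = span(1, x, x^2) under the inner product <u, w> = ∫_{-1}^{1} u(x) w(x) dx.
g(x) = -6*x^2/7 - 11*x/5 - 67/35

The best approximation g ∈ W is the orthogonal projection of f onto W. Writing g = a_0 + a_1 x + a_2 x^2, the coefficients solve the normal equations G · a = b where
  G_{ij} = <φ_i, φ_j> and b_i = <f, φ_i>, with φ_0 = 1, φ_1 = x, φ_2 = x^2.
G =
  [2, 0, 2/3]
  [0, 2/3, 0]
  [2/3, 0, 2/5],
b = (-22/5, -22/15, -34/21).
Solving gives a_0 = -67/35, a_1 = -11/5, a_2 = -6/7, so
  g(x) = -6*x^2/7 - 11*x/5 - 67/35.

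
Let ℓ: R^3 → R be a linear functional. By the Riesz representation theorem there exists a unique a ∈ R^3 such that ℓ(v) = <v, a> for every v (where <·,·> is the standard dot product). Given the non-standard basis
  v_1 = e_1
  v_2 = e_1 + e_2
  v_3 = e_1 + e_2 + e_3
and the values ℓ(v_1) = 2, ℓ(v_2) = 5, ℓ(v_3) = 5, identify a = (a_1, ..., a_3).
a = (2, 3, 0)

Write a = (a_1, ..., a_3) in the standard basis. For each basis vector v_i, ℓ(v_i) = <v_i, a> is a linear equation in the a_j's. Collect the n equations into a matrix system V a = ℓ, where row i of V is v_i (expressed in the standard basis). Since V is invertible (lower-triangular with 1s on the diagonal, up to permutation), solve by back-substitution:
  V =
[[1, 0, 0],
 [1, 1, 0],
 [1, 1, 1]]
  V a = (2, 5, 5)
Solving gives a = (2, 3, 0).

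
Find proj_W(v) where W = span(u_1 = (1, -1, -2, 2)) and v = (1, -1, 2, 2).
proj_W(v) = (1/5, -1/5, -2/5, 2/5)

Set up U = [u_1 | ... | u_1] ∈ R^(4×1). The projector onto W = col(U) is P = U (U^T U)^(-1) U^T.
Compute U^T U =
  [10],
and U^T v = (2).
Solve U^T U · c = U^T v for the coefficients: c = (1/5). The projection is proj_W(v) = U c.
Check: (v - proj_W(v)) · u_1 = 0  (should be 0).
Result: proj_W(v) = (1/5, -1/5, -2/5, 2/5).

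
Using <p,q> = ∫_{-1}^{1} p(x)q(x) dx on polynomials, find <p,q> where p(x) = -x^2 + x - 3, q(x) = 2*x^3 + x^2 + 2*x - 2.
<p,q> = 196/15

Expand the product: p(x)·q(x) = -2*x^5 + x^4 - 7*x^3 + x^2 - 8*x + 6.
∫_{-1}^{1} of each monomial x^k gives [2/(k+1) if k even, 0 if k odd]. Integrating term-by-term (or equivalently evaluating the antiderivative F(x) = -x^6/3 + x^5/5 - 7*x^4/4 + x^3/3 - 4*x^2 + 6*x at the endpoints):
  F(1) − F(−1) = 9/20 − (-757/60) = 196/15.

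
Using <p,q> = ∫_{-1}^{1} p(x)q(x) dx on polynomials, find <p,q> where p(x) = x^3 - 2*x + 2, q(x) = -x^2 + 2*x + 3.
<p,q> = 44/5

Expand the product: p(x)·q(x) = -x^5 + 2*x^4 + 5*x^3 - 6*x^2 - 2*x + 6.
∫_{-1}^{1} of each monomial x^k gives [2/(k+1) if k even, 0 if k odd]. Integrating term-by-term (or equivalently evaluating the antiderivative F(x) = -x^6/6 + 2*x^5/5 + 5*x^4/4 - 2*x^3 - x^2 + 6*x at the endpoints):
  F(1) − F(−1) = 269/60 − (-259/60) = 44/5.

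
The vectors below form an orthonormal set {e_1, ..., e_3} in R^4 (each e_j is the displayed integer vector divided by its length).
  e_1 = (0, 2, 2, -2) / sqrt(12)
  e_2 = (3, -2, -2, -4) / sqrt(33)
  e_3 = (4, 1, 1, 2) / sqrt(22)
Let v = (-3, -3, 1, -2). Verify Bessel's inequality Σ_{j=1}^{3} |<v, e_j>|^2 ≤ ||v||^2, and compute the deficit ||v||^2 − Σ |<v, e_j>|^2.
Σ |<v, e_j>|^2 = 15; ||v||^2 = 23; deficit = 8

Write each e_j = u_j / sqrt(<u_j, u_j>) where u_j is the displayed integer vector. Then <v, e_j> = <v, u_j> / sqrt(<u_j, u_j>), so |<v, e_j>|^2 = <v, u_j>^2 / <u_j, u_j>.
Coefficients: <v, e_1> = 0/sqrt(12), <v, e_2> = 3/sqrt(33), <v, e_3> = -18/sqrt(22).
Square and sum: Σ |<v, e_j>|^2 = 15.
Compute ||v||^2 = v·v = 23.
Deficit = 23 − 15 = 8 ≥ 0, confirming Bessel's inequality. (The deficit equals ||v − Σ <v,e_j> e_j||^2, the squared distance from v to span{e_j}.)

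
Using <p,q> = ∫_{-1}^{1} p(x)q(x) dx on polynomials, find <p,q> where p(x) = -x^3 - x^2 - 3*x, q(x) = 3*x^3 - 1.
<p,q> = -398/105

Expand the product: p(x)·q(x) = -3*x^6 - 3*x^5 - 9*x^4 + x^3 + x^2 + 3*x.
∫_{-1}^{1} of each monomial x^k gives [2/(k+1) if k even, 0 if k odd]. Integrating term-by-term (or equivalently evaluating the antiderivative F(x) = -3*x^7/7 - x^6/2 - 9*x^5/5 + x^4/4 + x^3/3 + 3*x^2/2 at the endpoints):
  F(1) − F(−1) = -271/420 − (1321/420) = -398/105.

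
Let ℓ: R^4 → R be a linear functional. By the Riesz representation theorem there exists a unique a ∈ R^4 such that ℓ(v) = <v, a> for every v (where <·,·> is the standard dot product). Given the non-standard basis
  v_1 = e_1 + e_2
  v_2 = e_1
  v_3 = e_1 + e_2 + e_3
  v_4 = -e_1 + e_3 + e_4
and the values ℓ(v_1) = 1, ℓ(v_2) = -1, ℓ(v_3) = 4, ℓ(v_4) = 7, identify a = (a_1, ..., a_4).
a = (-1, 2, 3, 3)

Write a = (a_1, ..., a_4) in the standard basis. For each basis vector v_i, ℓ(v_i) = <v_i, a> is a linear equation in the a_j's. Collect the n equations into a matrix system V a = ℓ, where row i of V is v_i (expressed in the standard basis). Since V is invertible (lower-triangular with 1s on the diagonal, up to permutation), solve by back-substitution:
  V =
[[1, 1, 0, 0],
 [1, 0, 0, 0],
 [1, 1, 1, 0],
 [-1, 0, 1, 1]]
  V a = (1, -1, 4, 7)
Solving gives a = (-1, 2, 3, 3).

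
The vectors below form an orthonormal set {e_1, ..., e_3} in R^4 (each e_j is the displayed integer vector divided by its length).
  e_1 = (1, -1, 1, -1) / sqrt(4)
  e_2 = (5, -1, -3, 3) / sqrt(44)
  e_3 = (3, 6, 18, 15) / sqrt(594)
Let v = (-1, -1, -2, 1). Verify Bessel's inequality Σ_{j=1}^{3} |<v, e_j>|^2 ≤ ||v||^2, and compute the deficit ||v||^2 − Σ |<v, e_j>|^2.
Σ |<v, e_j>|^2 = 13/3; ||v||^2 = 7; deficit = 8/3

Write each e_j = u_j / sqrt(<u_j, u_j>) where u_j is the displayed integer vector. Then <v, e_j> = <v, u_j> / sqrt(<u_j, u_j>), so |<v, e_j>|^2 = <v, u_j>^2 / <u_j, u_j>.
Coefficients: <v, e_1> = -3/sqrt(4), <v, e_2> = 5/sqrt(44), <v, e_3> = -30/sqrt(594).
Square and sum: Σ |<v, e_j>|^2 = 13/3.
Compute ||v||^2 = v·v = 7.
Deficit = 7 − 13/3 = 8/3 ≥ 0, confirming Bessel's inequality. (The deficit equals ||v − Σ <v,e_j> e_j||^2, the squared distance from v to span{e_j}.)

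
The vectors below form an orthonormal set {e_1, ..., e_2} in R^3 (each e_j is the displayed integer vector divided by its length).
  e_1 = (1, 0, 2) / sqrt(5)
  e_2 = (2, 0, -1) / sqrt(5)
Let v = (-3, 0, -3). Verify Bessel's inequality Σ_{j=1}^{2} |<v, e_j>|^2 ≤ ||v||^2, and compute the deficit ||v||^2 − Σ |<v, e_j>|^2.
Σ |<v, e_j>|^2 = 18; ||v||^2 = 18; deficit = 0

Write each e_j = u_j / sqrt(<u_j, u_j>) where u_j is the displayed integer vector. Then <v, e_j> = <v, u_j> / sqrt(<u_j, u_j>), so |<v, e_j>|^2 = <v, u_j>^2 / <u_j, u_j>.
Coefficients: <v, e_1> = -9/sqrt(5), <v, e_2> = -3/sqrt(5).
Square and sum: Σ |<v, e_j>|^2 = 18.
Compute ||v||^2 = v·v = 18.
Deficit = 18 − 18 = 0 ≥ 0, confirming Bessel's inequality. (The deficit equals ||v − Σ <v,e_j> e_j||^2, the squared distance from v to span{e_j}.)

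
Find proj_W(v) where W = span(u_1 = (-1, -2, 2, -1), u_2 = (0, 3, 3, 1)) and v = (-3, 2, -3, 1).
proj_W(v) = (22/27, 32/27, -56/27, 2/3)

Set up U = [u_1 | ... | u_2] ∈ R^(4×2). The projector onto W = col(U) is P = U (U^T U)^(-1) U^T.
Compute U^T U =
  [10, -1]
  [-1, 19],
and U^T v = (-8, -2).
Solve U^T U · c = U^T v for the coefficients: c = (-22/27, -4/27). The projection is proj_W(v) = U c.
Check: (v - proj_W(v)) · u_1 = 0  (should be 0).
Check: (v - proj_W(v)) · u_2 = 0  (should be 0).
Result: proj_W(v) = (22/27, 32/27, -56/27, 2/3).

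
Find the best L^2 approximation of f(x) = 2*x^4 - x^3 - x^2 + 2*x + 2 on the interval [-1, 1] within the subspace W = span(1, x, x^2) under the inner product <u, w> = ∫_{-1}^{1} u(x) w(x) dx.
g(x) = 5*x^2/7 + 7*x/5 + 64/35

The best approximation g ∈ W is the orthogonal projection of f onto W. Writing g = a_0 + a_1 x + a_2 x^2, the coefficients solve the normal equations G · a = b where
  G_{ij} = <φ_i, φ_j> and b_i = <f, φ_i>, with φ_0 = 1, φ_1 = x, φ_2 = x^2.
G =
  [2, 0, 2/3]
  [0, 2/3, 0]
  [2/3, 0, 2/5],
b = (62/15, 14/15, 158/105).
Solving gives a_0 = 64/35, a_1 = 7/5, a_2 = 5/7, so
  g(x) = 5*x^2/7 + 7*x/5 + 64/35.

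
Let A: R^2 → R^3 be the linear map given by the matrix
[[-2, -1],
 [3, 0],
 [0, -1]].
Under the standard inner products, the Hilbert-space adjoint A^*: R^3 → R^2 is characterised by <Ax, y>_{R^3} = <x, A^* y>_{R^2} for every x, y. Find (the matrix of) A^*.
A^* = A^T =
[[-2, 3, 0],
 [-1, 0, -1]]

For real matrices with standard dot products, the defining identity <Ax, y> = <x, A^* y> gives (Ax)^T y = x^T (A^*) y, i.e. x^T A^T y = x^T (A^*) y. Since this holds for all x, y, we must have A^* = A^T. Therefore
A^* =
[[-2, 3, 0],
 [-1, 0, -1]].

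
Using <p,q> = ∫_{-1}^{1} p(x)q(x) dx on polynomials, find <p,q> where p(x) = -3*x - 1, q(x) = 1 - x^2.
<p,q> = -4/3

Expand the product: p(x)·q(x) = 3*x^3 + x^2 - 3*x - 1.
∫_{-1}^{1} of each monomial x^k gives [2/(k+1) if k even, 0 if k odd]. Integrating term-by-term (or equivalently evaluating the antiderivative F(x) = 3*x^4/4 + x^3/3 - 3*x^2/2 - x at the endpoints):
  F(1) − F(−1) = -17/12 − (-1/12) = -4/3.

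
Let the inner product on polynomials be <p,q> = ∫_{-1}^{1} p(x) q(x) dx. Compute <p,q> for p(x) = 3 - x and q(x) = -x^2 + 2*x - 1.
<p,q> = -28/3

Expand the product: p(x)·q(x) = x^3 - 5*x^2 + 7*x - 3.
∫_{-1}^{1} of each monomial x^k gives [2/(k+1) if k even, 0 if k odd]. Integrating term-by-term (or equivalently evaluating the antiderivative F(x) = x^4/4 - 5*x^3/3 + 7*x^2/2 - 3*x at the endpoints):
  F(1) − F(−1) = -11/12 − (101/12) = -28/3.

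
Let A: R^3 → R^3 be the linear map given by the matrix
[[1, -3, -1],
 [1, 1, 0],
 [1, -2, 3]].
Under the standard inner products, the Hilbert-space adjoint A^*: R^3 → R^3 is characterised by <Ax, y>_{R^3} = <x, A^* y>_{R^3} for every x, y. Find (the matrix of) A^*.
A^* = A^T =
[[1, 1, 1],
 [-3, 1, -2],
 [-1, 0, 3]]

For real matrices with standard dot products, the defining identity <Ax, y> = <x, A^* y> gives (Ax)^T y = x^T (A^*) y, i.e. x^T A^T y = x^T (A^*) y. Since this holds for all x, y, we must have A^* = A^T. Therefore
A^* =
[[1, 1, 1],
 [-3, 1, -2],
 [-1, 0, 3]].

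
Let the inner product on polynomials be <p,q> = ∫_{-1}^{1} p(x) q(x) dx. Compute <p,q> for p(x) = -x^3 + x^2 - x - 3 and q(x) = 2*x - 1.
<p,q> = 16/5

Expand the product: p(x)·q(x) = -2*x^4 + 3*x^3 - 3*x^2 - 5*x + 3.
∫_{-1}^{1} of each monomial x^k gives [2/(k+1) if k even, 0 if k odd]. Integrating term-by-term (or equivalently evaluating the antiderivative F(x) = -2*x^5/5 + 3*x^4/4 - x^3 - 5*x^2/2 + 3*x at the endpoints):
  F(1) − F(−1) = -3/20 − (-67/20) = 16/5.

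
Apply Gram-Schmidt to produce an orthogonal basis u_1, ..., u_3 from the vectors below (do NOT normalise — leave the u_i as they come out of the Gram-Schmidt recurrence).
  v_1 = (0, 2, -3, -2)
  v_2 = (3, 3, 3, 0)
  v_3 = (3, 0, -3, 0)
Orthogonal basis:
  u_1 = (0, 2, -3, -2)
  u_2 = (3, 57/17, 42/17, -6/17)
  u_3 = (141/50, -63/50, -39/25, 27/25)

Apply the Gram-Schmidt recurrence
  u_1 = v_1
  u_i = v_i − Σ_{j<i} ((v_i · u_j) / (u_j · u_j)) · u_j.

Step by step this gives:
  u_1 = (0, 2, -3, -2)
  u_2 = (3, 57/17, 42/17, -6/17)
  u_3 = (141/50, -63/50, -39/25, 27/25)

Orthogonality check:
  u_2 · u_1 = 0 (should be 0)
  u_3 · u_1 = 0 (should be 0)
  u_3 · u_2 = 0 (should be 0)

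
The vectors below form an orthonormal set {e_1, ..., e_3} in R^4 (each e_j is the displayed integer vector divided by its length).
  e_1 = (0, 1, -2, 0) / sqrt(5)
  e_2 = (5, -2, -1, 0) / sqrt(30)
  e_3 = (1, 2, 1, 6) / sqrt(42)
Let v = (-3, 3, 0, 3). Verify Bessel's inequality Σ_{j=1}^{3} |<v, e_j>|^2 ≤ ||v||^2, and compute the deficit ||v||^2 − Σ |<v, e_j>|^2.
Σ |<v, e_j>|^2 = 27; ||v||^2 = 27; deficit = 0

Write each e_j = u_j / sqrt(<u_j, u_j>) where u_j is the displayed integer vector. Then <v, e_j> = <v, u_j> / sqrt(<u_j, u_j>), so |<v, e_j>|^2 = <v, u_j>^2 / <u_j, u_j>.
Coefficients: <v, e_1> = 3/sqrt(5), <v, e_2> = -21/sqrt(30), <v, e_3> = 21/sqrt(42).
Square and sum: Σ |<v, e_j>|^2 = 27.
Compute ||v||^2 = v·v = 27.
Deficit = 27 − 27 = 0 ≥ 0, confirming Bessel's inequality. (The deficit equals ||v − Σ <v,e_j> e_j||^2, the squared distance from v to span{e_j}.)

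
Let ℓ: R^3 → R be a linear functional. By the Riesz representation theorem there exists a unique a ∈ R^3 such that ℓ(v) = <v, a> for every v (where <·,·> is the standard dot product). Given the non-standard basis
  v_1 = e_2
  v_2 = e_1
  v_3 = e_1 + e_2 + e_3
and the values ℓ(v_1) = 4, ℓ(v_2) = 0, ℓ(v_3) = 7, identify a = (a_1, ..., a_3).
a = (0, 4, 3)

Write a = (a_1, ..., a_3) in the standard basis. For each basis vector v_i, ℓ(v_i) = <v_i, a> is a linear equation in the a_j's. Collect the n equations into a matrix system V a = ℓ, where row i of V is v_i (expressed in the standard basis). Since V is invertible (lower-triangular with 1s on the diagonal, up to permutation), solve by back-substitution:
  V =
[[0, 1, 0],
 [1, 0, 0],
 [1, 1, 1]]
  V a = (4, 0, 7)
Solving gives a = (0, 4, 3).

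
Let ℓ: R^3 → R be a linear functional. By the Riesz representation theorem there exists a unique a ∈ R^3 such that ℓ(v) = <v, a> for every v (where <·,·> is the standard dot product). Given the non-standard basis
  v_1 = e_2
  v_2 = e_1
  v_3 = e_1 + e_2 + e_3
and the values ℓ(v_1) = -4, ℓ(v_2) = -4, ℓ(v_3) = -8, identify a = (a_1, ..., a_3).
a = (-4, -4, 0)

Write a = (a_1, ..., a_3) in the standard basis. For each basis vector v_i, ℓ(v_i) = <v_i, a> is a linear equation in the a_j's. Collect the n equations into a matrix system V a = ℓ, where row i of V is v_i (expressed in the standard basis). Since V is invertible (lower-triangular with 1s on the diagonal, up to permutation), solve by back-substitution:
  V =
[[0, 1, 0],
 [1, 0, 0],
 [1, 1, 1]]
  V a = (-4, -4, -8)
Solving gives a = (-4, -4, 0).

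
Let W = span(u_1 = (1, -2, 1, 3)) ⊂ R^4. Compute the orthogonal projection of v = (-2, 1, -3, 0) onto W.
proj_W(v) = (-7/15, 14/15, -7/15, -7/5)

Set up U = [u_1 | ... | u_1] ∈ R^(4×1). The projector onto W = col(U) is P = U (U^T U)^(-1) U^T.
Compute U^T U =
  [15],
and U^T v = (-7).
Solve U^T U · c = U^T v for the coefficients: c = (-7/15). The projection is proj_W(v) = U c.
Check: (v - proj_W(v)) · u_1 = 0  (should be 0).
Result: proj_W(v) = (-7/15, 14/15, -7/15, -7/5).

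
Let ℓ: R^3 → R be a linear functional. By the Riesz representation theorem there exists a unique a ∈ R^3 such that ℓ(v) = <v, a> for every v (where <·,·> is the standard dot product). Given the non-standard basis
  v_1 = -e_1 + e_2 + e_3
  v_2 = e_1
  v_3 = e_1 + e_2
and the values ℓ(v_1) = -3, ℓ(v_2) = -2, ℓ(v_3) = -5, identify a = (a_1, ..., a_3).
a = (-2, -3, -2)

Write a = (a_1, ..., a_3) in the standard basis. For each basis vector v_i, ℓ(v_i) = <v_i, a> is a linear equation in the a_j's. Collect the n equations into a matrix system V a = ℓ, where row i of V is v_i (expressed in the standard basis). Since V is invertible (lower-triangular with 1s on the diagonal, up to permutation), solve by back-substitution:
  V =
[[-1, 1, 1],
 [1, 0, 0],
 [1, 1, 0]]
  V a = (-3, -2, -5)
Solving gives a = (-2, -3, -2).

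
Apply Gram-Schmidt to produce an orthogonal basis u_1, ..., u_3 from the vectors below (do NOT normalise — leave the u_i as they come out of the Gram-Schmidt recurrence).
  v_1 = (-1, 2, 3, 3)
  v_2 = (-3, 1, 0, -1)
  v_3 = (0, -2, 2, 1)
Orthogonal basis:
  u_1 = (-1, 2, 3, 3)
  u_2 = (-67/23, 19/23, -6/23, -29/23)
  u_3 = (-176/249, -541/249, 105/83, -13/249)

Apply the Gram-Schmidt recurrence
  u_1 = v_1
  u_i = v_i − Σ_{j<i} ((v_i · u_j) / (u_j · u_j)) · u_j.

Step by step this gives:
  u_1 = (-1, 2, 3, 3)
  u_2 = (-67/23, 19/23, -6/23, -29/23)
  u_3 = (-176/249, -541/249, 105/83, -13/249)

Orthogonality check:
  u_2 · u_1 = 0 (should be 0)
  u_3 · u_1 = 0 (should be 0)
  u_3 · u_2 = 0 (should be 0)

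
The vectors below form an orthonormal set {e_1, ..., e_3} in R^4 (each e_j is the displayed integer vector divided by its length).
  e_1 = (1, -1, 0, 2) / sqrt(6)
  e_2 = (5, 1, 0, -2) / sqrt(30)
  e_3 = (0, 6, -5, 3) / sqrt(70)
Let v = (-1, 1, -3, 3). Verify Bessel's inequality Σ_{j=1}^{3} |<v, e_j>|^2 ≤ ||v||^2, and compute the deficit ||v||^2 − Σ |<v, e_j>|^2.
Σ |<v, e_j>|^2 = 132/7; ||v||^2 = 20; deficit = 8/7

Write each e_j = u_j / sqrt(<u_j, u_j>) where u_j is the displayed integer vector. Then <v, e_j> = <v, u_j> / sqrt(<u_j, u_j>), so |<v, e_j>|^2 = <v, u_j>^2 / <u_j, u_j>.
Coefficients: <v, e_1> = 4/sqrt(6), <v, e_2> = -10/sqrt(30), <v, e_3> = 30/sqrt(70).
Square and sum: Σ |<v, e_j>|^2 = 132/7.
Compute ||v||^2 = v·v = 20.
Deficit = 20 − 132/7 = 8/7 ≥ 0, confirming Bessel's inequality. (The deficit equals ||v − Σ <v,e_j> e_j||^2, the squared distance from v to span{e_j}.)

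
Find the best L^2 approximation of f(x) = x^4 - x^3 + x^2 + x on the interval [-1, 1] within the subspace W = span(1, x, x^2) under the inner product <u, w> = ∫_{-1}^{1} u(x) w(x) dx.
g(x) = 13*x^2/7 + 2*x/5 - 3/35

The best approximation g ∈ W is the orthogonal projection of f onto W. Writing g = a_0 + a_1 x + a_2 x^2, the coefficients solve the normal equations G · a = b where
  G_{ij} = <φ_i, φ_j> and b_i = <f, φ_i>, with φ_0 = 1, φ_1 = x, φ_2 = x^2.
G =
  [2, 0, 2/3]
  [0, 2/3, 0]
  [2/3, 0, 2/5],
b = (16/15, 4/15, 24/35).
Solving gives a_0 = -3/35, a_1 = 2/5, a_2 = 13/7, so
  g(x) = 13*x^2/7 + 2*x/5 - 3/35.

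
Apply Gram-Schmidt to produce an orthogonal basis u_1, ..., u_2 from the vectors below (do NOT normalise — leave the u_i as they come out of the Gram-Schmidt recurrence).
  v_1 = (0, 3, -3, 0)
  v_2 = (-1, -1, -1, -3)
Orthogonal basis:
  u_1 = (0, 3, -3, 0)
  u_2 = (-1, -1, -1, -3)

Apply the Gram-Schmidt recurrence
  u_1 = v_1
  u_i = v_i − Σ_{j<i} ((v_i · u_j) / (u_j · u_j)) · u_j.

Step by step this gives:
  u_1 = (0, 3, -3, 0)
  u_2 = (-1, -1, -1, -3)

Orthogonality check:
  u_2 · u_1 = 0 (should be 0)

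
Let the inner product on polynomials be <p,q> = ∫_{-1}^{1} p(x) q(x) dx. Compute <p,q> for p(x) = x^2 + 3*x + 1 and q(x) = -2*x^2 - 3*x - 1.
<p,q> = -54/5

Expand the product: p(x)·q(x) = -2*x^4 - 9*x^3 - 12*x^2 - 6*x - 1.
∫_{-1}^{1} of each monomial x^k gives [2/(k+1) if k even, 0 if k odd]. Integrating term-by-term (or equivalently evaluating the antiderivative F(x) = -2*x^5/5 - 9*x^4/4 - 4*x^3 - 3*x^2 - x at the endpoints):
  F(1) − F(−1) = -213/20 − (3/20) = -54/5.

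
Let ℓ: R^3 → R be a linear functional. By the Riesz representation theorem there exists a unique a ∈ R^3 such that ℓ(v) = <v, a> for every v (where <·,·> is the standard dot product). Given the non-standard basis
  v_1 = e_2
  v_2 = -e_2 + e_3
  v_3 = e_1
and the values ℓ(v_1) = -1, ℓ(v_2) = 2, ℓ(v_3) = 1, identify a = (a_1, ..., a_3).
a = (1, -1, 1)

Write a = (a_1, ..., a_3) in the standard basis. For each basis vector v_i, ℓ(v_i) = <v_i, a> is a linear equation in the a_j's. Collect the n equations into a matrix system V a = ℓ, where row i of V is v_i (expressed in the standard basis). Since V is invertible (lower-triangular with 1s on the diagonal, up to permutation), solve by back-substitution:
  V =
[[0, 1, 0],
 [0, -1, 1],
 [1, 0, 0]]
  V a = (-1, 2, 1)
Solving gives a = (1, -1, 1).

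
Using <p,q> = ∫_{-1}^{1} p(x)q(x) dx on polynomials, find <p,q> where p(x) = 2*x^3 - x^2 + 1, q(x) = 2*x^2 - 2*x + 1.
<p,q> = 4/15

Expand the product: p(x)·q(x) = 4*x^5 - 6*x^4 + 4*x^3 + x^2 - 2*x + 1.
∫_{-1}^{1} of each monomial x^k gives [2/(k+1) if k even, 0 if k odd]. Integrating term-by-term (or equivalently evaluating the antiderivative F(x) = 2*x^6/3 - 6*x^5/5 + x^4 + x^3/3 - x^2 + x at the endpoints):
  F(1) − F(−1) = 4/5 − (8/15) = 4/15.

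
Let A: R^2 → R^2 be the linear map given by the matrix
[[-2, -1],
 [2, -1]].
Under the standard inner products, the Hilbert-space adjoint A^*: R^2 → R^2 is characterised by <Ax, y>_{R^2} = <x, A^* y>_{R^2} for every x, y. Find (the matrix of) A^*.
A^* = A^T =
[[-2, 2],
 [-1, -1]]

For real matrices with standard dot products, the defining identity <Ax, y> = <x, A^* y> gives (Ax)^T y = x^T (A^*) y, i.e. x^T A^T y = x^T (A^*) y. Since this holds for all x, y, we must have A^* = A^T. Therefore
A^* =
[[-2, 2],
 [-1, -1]].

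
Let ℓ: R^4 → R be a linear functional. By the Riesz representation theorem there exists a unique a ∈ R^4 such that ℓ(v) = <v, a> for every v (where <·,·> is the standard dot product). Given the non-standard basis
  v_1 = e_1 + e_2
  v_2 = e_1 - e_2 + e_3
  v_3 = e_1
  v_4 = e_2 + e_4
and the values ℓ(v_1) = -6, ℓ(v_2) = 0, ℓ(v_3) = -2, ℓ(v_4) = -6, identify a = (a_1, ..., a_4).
a = (-2, -4, -2, -2)

Write a = (a_1, ..., a_4) in the standard basis. For each basis vector v_i, ℓ(v_i) = <v_i, a> is a linear equation in the a_j's. Collect the n equations into a matrix system V a = ℓ, where row i of V is v_i (expressed in the standard basis). Since V is invertible (lower-triangular with 1s on the diagonal, up to permutation), solve by back-substitution:
  V =
[[1, 1, 0, 0],
 [1, -1, 1, 0],
 [1, 0, 0, 0],
 [0, 1, 0, 1]]
  V a = (-6, 0, -2, -6)
Solving gives a = (-2, -4, -2, -2).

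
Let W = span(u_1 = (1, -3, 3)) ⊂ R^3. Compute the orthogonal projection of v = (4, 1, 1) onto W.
proj_W(v) = (4/19, -12/19, 12/19)

Set up U = [u_1 | ... | u_1] ∈ R^(3×1). The projector onto W = col(U) is P = U (U^T U)^(-1) U^T.
Compute U^T U =
  [19],
and U^T v = (4).
Solve U^T U · c = U^T v for the coefficients: c = (4/19). The projection is proj_W(v) = U c.
Check: (v - proj_W(v)) · u_1 = 0  (should be 0).
Result: proj_W(v) = (4/19, -12/19, 12/19).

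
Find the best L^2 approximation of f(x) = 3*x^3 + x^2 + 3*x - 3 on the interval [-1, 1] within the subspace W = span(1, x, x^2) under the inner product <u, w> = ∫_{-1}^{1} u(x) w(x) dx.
g(x) = x^2 + 24*x/5 - 3

The best approximation g ∈ W is the orthogonal projection of f onto W. Writing g = a_0 + a_1 x + a_2 x^2, the coefficients solve the normal equations G · a = b where
  G_{ij} = <φ_i, φ_j> and b_i = <f, φ_i>, with φ_0 = 1, φ_1 = x, φ_2 = x^2.
G =
  [2, 0, 2/3]
  [0, 2/3, 0]
  [2/3, 0, 2/5],
b = (-16/3, 16/5, -8/5).
Solving gives a_0 = -3, a_1 = 24/5, a_2 = 1, so
  g(x) = x^2 + 24*x/5 - 3.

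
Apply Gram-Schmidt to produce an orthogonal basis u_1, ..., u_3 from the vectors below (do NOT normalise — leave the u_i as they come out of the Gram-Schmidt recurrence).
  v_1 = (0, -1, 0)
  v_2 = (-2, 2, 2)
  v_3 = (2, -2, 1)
Orthogonal basis:
  u_1 = (0, -1, 0)
  u_2 = (-2, 0, 2)
  u_3 = (3/2, 0, 3/2)

Apply the Gram-Schmidt recurrence
  u_1 = v_1
  u_i = v_i − Σ_{j<i} ((v_i · u_j) / (u_j · u_j)) · u_j.

Step by step this gives:
  u_1 = (0, -1, 0)
  u_2 = (-2, 0, 2)
  u_3 = (3/2, 0, 3/2)

Orthogonality check:
  u_2 · u_1 = 0 (should be 0)
  u_3 · u_1 = 0 (should be 0)
  u_3 · u_2 = 0 (should be 0)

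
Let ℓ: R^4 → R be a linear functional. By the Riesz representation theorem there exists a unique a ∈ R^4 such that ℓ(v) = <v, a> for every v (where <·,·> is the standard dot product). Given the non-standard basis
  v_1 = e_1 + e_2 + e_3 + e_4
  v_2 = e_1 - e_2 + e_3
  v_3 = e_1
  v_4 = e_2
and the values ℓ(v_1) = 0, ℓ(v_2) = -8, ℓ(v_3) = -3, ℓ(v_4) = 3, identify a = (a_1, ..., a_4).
a = (-3, 3, -2, 2)

Write a = (a_1, ..., a_4) in the standard basis. For each basis vector v_i, ℓ(v_i) = <v_i, a> is a linear equation in the a_j's. Collect the n equations into a matrix system V a = ℓ, where row i of V is v_i (expressed in the standard basis). Since V is invertible (lower-triangular with 1s on the diagonal, up to permutation), solve by back-substitution:
  V =
[[1, 1, 1, 1],
 [1, -1, 1, 0],
 [1, 0, 0, 0],
 [0, 1, 0, 0]]
  V a = (0, -8, -3, 3)
Solving gives a = (-3, 3, -2, 2).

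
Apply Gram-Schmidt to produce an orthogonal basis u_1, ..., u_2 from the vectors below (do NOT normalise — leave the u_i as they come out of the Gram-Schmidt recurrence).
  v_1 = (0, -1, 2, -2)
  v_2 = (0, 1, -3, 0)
Orthogonal basis:
  u_1 = (0, -1, 2, -2)
  u_2 = (0, 2/9, -13/9, -14/9)

Apply the Gram-Schmidt recurrence
  u_1 = v_1
  u_i = v_i − Σ_{j<i} ((v_i · u_j) / (u_j · u_j)) · u_j.

Step by step this gives:
  u_1 = (0, -1, 2, -2)
  u_2 = (0, 2/9, -13/9, -14/9)

Orthogonality check:
  u_2 · u_1 = 0 (should be 0)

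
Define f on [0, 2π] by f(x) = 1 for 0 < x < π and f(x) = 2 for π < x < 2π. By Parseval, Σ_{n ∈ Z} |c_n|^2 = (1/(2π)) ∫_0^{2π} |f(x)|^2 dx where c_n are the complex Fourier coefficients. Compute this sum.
Σ |c_n|^2 = 5/2

Parseval equates the L^2 energy of f (normalised by 1/(2π)) with the ℓ^2 sum of its Fourier coefficients: (1/(2π)) ∫_0^{2π} |f|^2 = Σ |c_n|^2.
Compute the left side: (1/(2π)) [∫_0^π 1^2 dx + ∫_π^{2π} 2^2 dx] = (1/(2π)) · (1π + 4π) = (1 + 4)/2 = 5/2.
So Σ_{n ∈ Z} |c_n|^2 = 5/2.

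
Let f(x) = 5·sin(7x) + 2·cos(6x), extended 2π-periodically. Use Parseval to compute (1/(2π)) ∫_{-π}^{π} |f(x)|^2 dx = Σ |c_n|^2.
Σ |c_n|^2 = 29/2

Expand |f|^2 and use orthogonality of {sin(nx), cos(mx)} on [-π, π]:
  ∫_{-π}^{π} sin(nx)^2 dx = π, ∫ cos(mx)^2 dx = π, and cross terms integrate to 0.
So ∫_{-π}^{π} f(x)^2 dx = 5^2 · π + 2^2 · π = (25 + 4)π.
Divide by 2π: (25 + 4)/2 = 29/2.
By Parseval, this equals Σ |c_n|^2.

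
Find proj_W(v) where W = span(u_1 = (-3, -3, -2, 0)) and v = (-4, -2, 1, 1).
proj_W(v) = (-24/11, -24/11, -16/11, 0)

Set up U = [u_1 | ... | u_1] ∈ R^(4×1). The projector onto W = col(U) is P = U (U^T U)^(-1) U^T.
Compute U^T U =
  [22],
and U^T v = (16).
Solve U^T U · c = U^T v for the coefficients: c = (8/11). The projection is proj_W(v) = U c.
Check: (v - proj_W(v)) · u_1 = 0  (should be 0).
Result: proj_W(v) = (-24/11, -24/11, -16/11, 0).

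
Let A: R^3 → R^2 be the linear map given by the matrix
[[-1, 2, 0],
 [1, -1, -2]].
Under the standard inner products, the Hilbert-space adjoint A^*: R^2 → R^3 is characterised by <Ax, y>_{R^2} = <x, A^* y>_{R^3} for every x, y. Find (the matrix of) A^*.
A^* = A^T =
[[-1, 1],
 [2, -1],
 [0, -2]]

For real matrices with standard dot products, the defining identity <Ax, y> = <x, A^* y> gives (Ax)^T y = x^T (A^*) y, i.e. x^T A^T y = x^T (A^*) y. Since this holds for all x, y, we must have A^* = A^T. Therefore
A^* =
[[-1, 1],
 [2, -1],
 [0, -2]].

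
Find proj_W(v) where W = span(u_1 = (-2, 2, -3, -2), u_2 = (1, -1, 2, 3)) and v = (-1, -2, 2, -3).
proj_W(v) = (72/59, -72/59, 50/59, -160/59)

Set up U = [u_1 | ... | u_2] ∈ R^(4×2). The projector onto W = col(U) is P = U (U^T U)^(-1) U^T.
Compute U^T U =
  [21, -16]
  [-16, 15],
and U^T v = (-2, -4).
Solve U^T U · c = U^T v for the coefficients: c = (-94/59, -116/59). The projection is proj_W(v) = U c.
Check: (v - proj_W(v)) · u_1 = 0  (should be 0).
Check: (v - proj_W(v)) · u_2 = 0  (should be 0).
Result: proj_W(v) = (72/59, -72/59, 50/59, -160/59).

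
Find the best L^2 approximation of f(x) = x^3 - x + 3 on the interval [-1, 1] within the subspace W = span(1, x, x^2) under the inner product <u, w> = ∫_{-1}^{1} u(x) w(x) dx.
g(x) = 3 - 2*x/5

The best approximation g ∈ W is the orthogonal projection of f onto W. Writing g = a_0 + a_1 x + a_2 x^2, the coefficients solve the normal equations G · a = b where
  G_{ij} = <φ_i, φ_j> and b_i = <f, φ_i>, with φ_0 = 1, φ_1 = x, φ_2 = x^2.
G =
  [2, 0, 2/3]
  [0, 2/3, 0]
  [2/3, 0, 2/5],
b = (6, -4/15, 2).
Solving gives a_0 = 3, a_1 = -2/5, a_2 = 0, so
  g(x) = 3 - 2*x/5.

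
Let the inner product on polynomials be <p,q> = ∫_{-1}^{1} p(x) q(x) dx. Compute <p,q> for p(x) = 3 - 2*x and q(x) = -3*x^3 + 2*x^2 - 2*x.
<p,q> = 136/15

Expand the product: p(x)·q(x) = 6*x^4 - 13*x^3 + 10*x^2 - 6*x.
∫_{-1}^{1} of each monomial x^k gives [2/(k+1) if k even, 0 if k odd]. Integrating term-by-term (or equivalently evaluating the antiderivative F(x) = 6*x^5/5 - 13*x^4/4 + 10*x^3/3 - 3*x^2 at the endpoints):
  F(1) − F(−1) = -103/60 − (-647/60) = 136/15.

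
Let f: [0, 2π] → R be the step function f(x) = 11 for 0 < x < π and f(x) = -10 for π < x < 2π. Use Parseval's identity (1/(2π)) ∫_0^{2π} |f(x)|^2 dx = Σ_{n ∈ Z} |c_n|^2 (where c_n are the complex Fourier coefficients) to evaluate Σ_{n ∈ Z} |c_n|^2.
Σ |c_n|^2 = 221/2

Parseval equates the L^2 energy of f (normalised by 1/(2π)) with the ℓ^2 sum of its Fourier coefficients: (1/(2π)) ∫_0^{2π} |f|^2 = Σ |c_n|^2.
Compute the left side: (1/(2π)) [∫_0^π 11^2 dx + ∫_π^{2π} (-10)^2 dx] = (1/(2π)) · (121π + 100π) = (121 + 100)/2 = 221/2.
So Σ_{n ∈ Z} |c_n|^2 = 221/2.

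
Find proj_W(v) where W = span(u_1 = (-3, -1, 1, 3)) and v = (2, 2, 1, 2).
proj_W(v) = (3/20, 1/20, -1/20, -3/20)

Set up U = [u_1 | ... | u_1] ∈ R^(4×1). The projector onto W = col(U) is P = U (U^T U)^(-1) U^T.
Compute U^T U =
  [20],
and U^T v = (-1).
Solve U^T U · c = U^T v for the coefficients: c = (-1/20). The projection is proj_W(v) = U c.
Check: (v - proj_W(v)) · u_1 = 0  (should be 0).
Result: proj_W(v) = (3/20, 1/20, -1/20, -3/20).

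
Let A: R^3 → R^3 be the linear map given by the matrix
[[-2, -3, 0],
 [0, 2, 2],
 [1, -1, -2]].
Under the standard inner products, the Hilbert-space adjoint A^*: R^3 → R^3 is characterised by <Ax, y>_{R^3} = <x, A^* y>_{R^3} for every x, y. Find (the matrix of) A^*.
A^* = A^T =
[[-2, 0, 1],
 [-3, 2, -1],
 [0, 2, -2]]

For real matrices with standard dot products, the defining identity <Ax, y> = <x, A^* y> gives (Ax)^T y = x^T (A^*) y, i.e. x^T A^T y = x^T (A^*) y. Since this holds for all x, y, we must have A^* = A^T. Therefore
A^* =
[[-2, 0, 1],
 [-3, 2, -1],
 [0, 2, -2]].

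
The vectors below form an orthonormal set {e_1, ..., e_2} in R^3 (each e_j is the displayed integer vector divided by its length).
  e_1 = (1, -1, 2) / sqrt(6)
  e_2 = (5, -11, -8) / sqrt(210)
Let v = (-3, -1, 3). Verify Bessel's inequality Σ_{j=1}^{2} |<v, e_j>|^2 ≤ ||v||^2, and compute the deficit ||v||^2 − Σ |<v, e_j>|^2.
Σ |<v, e_j>|^2 = 32/5; ||v||^2 = 19; deficit = 63/5

Write each e_j = u_j / sqrt(<u_j, u_j>) where u_j is the displayed integer vector. Then <v, e_j> = <v, u_j> / sqrt(<u_j, u_j>), so |<v, e_j>|^2 = <v, u_j>^2 / <u_j, u_j>.
Coefficients: <v, e_1> = 4/sqrt(6), <v, e_2> = -28/sqrt(210).
Square and sum: Σ |<v, e_j>|^2 = 32/5.
Compute ||v||^2 = v·v = 19.
Deficit = 19 − 32/5 = 63/5 ≥ 0, confirming Bessel's inequality. (The deficit equals ||v − Σ <v,e_j> e_j||^2, the squared distance from v to span{e_j}.)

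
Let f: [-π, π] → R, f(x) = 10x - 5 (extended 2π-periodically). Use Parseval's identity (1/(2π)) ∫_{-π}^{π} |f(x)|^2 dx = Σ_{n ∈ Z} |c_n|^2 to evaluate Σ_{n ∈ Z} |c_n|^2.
Σ |c_n|^2 = 100π^2/3 + 25

Expand and integrate term by term over [-π, π]:
  ∫ (10x)^2 dx = 100·(2π^3/3); ∫ 2·10·(-5)·x dx = 0 (odd integrand); ∫ (-5)^2 dx = 25·2π.
So (1/(2π)) ∫_{-π}^{π} (10x - 5)^2 dx = 100π^2/3 + 25 = 100π^2/3 + 25.
Parseval ⇒ Σ |c_n|^2 = 100π^2/3 + 25.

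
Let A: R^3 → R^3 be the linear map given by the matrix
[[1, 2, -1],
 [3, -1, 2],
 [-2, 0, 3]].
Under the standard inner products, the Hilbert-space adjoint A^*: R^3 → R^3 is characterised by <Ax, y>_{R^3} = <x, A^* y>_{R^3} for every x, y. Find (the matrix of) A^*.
A^* = A^T =
[[1, 3, -2],
 [2, -1, 0],
 [-1, 2, 3]]

For real matrices with standard dot products, the defining identity <Ax, y> = <x, A^* y> gives (Ax)^T y = x^T (A^*) y, i.e. x^T A^T y = x^T (A^*) y. Since this holds for all x, y, we must have A^* = A^T. Therefore
A^* =
[[1, 3, -2],
 [2, -1, 0],
 [-1, 2, 3]].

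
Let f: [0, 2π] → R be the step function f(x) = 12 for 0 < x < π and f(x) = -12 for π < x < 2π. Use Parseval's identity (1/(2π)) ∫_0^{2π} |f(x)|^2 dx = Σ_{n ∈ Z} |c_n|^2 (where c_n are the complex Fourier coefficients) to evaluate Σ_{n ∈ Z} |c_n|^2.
Σ |c_n|^2 = 144

Parseval equates the L^2 energy of f (normalised by 1/(2π)) with the ℓ^2 sum of its Fourier coefficients: (1/(2π)) ∫_0^{2π} |f|^2 = Σ |c_n|^2.
Compute the left side: (1/(2π)) [∫_0^π 12^2 dx + ∫_π^{2π} (-12)^2 dx] = (1/(2π)) · (144π + 144π) = (144 + 144)/2 = 144.
So Σ_{n ∈ Z} |c_n|^2 = 144.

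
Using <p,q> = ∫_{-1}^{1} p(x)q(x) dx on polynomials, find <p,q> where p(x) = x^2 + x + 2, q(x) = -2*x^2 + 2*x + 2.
<p,q> = 36/5

Expand the product: p(x)·q(x) = -2*x^4 + 6*x + 4.
∫_{-1}^{1} of each monomial x^k gives [2/(k+1) if k even, 0 if k odd]. Integrating term-by-term (or equivalently evaluating the antiderivative F(x) = -2*x^5/5 + 3*x^2 + 4*x at the endpoints):
  F(1) − F(−1) = 33/5 − (-3/5) = 36/5.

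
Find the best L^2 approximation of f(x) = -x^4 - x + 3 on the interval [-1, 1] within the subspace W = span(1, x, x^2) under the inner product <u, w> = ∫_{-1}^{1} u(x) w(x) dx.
g(x) = -6*x^2/7 - x + 108/35

The best approximation g ∈ W is the orthogonal projection of f onto W. Writing g = a_0 + a_1 x + a_2 x^2, the coefficients solve the normal equations G · a = b where
  G_{ij} = <φ_i, φ_j> and b_i = <f, φ_i>, with φ_0 = 1, φ_1 = x, φ_2 = x^2.
G =
  [2, 0, 2/3]
  [0, 2/3, 0]
  [2/3, 0, 2/5],
b = (28/5, -2/3, 12/7).
Solving gives a_0 = 108/35, a_1 = -1, a_2 = -6/7, so
  g(x) = -6*x^2/7 - x + 108/35.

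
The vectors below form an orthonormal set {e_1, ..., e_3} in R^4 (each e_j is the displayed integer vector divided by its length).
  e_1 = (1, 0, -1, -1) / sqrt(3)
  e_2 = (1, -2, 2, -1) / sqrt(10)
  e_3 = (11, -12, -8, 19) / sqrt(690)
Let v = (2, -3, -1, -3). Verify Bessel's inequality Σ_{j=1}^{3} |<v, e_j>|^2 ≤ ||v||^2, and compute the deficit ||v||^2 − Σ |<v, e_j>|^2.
Σ |<v, e_j>|^2 = 465/23; ||v||^2 = 23; deficit = 64/23

Write each e_j = u_j / sqrt(<u_j, u_j>) where u_j is the displayed integer vector. Then <v, e_j> = <v, u_j> / sqrt(<u_j, u_j>), so |<v, e_j>|^2 = <v, u_j>^2 / <u_j, u_j>.
Coefficients: <v, e_1> = 6/sqrt(3), <v, e_2> = 9/sqrt(10), <v, e_3> = 9/sqrt(690).
Square and sum: Σ |<v, e_j>|^2 = 465/23.
Compute ||v||^2 = v·v = 23.
Deficit = 23 − 465/23 = 64/23 ≥ 0, confirming Bessel's inequality. (The deficit equals ||v − Σ <v,e_j> e_j||^2, the squared distance from v to span{e_j}.)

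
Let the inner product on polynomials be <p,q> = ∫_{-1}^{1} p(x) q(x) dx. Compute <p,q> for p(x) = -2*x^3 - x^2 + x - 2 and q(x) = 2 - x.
<p,q> = -46/5

Expand the product: p(x)·q(x) = 2*x^4 - 3*x^3 - 3*x^2 + 4*x - 4.
∫_{-1}^{1} of each monomial x^k gives [2/(k+1) if k even, 0 if k odd]. Integrating term-by-term (or equivalently evaluating the antiderivative F(x) = 2*x^5/5 - 3*x^4/4 - x^3 + 2*x^2 - 4*x at the endpoints):
  F(1) − F(−1) = -67/20 − (117/20) = -46/5.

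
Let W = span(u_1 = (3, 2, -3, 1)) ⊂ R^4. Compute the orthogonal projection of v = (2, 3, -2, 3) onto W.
proj_W(v) = (63/23, 42/23, -63/23, 21/23)

Set up U = [u_1 | ... | u_1] ∈ R^(4×1). The projector onto W = col(U) is P = U (U^T U)^(-1) U^T.
Compute U^T U =
  [23],
and U^T v = (21).
Solve U^T U · c = U^T v for the coefficients: c = (21/23). The projection is proj_W(v) = U c.
Check: (v - proj_W(v)) · u_1 = 0  (should be 0).
Result: proj_W(v) = (63/23, 42/23, -63/23, 21/23).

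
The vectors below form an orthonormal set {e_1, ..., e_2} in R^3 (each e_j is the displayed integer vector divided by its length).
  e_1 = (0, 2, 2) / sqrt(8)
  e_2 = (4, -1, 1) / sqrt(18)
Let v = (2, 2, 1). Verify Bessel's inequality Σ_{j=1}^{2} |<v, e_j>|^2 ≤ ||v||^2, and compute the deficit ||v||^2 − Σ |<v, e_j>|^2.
Σ |<v, e_j>|^2 = 65/9; ||v||^2 = 9; deficit = 16/9

Write each e_j = u_j / sqrt(<u_j, u_j>) where u_j is the displayed integer vector. Then <v, e_j> = <v, u_j> / sqrt(<u_j, u_j>), so |<v, e_j>|^2 = <v, u_j>^2 / <u_j, u_j>.
Coefficients: <v, e_1> = 6/sqrt(8), <v, e_2> = 7/sqrt(18).
Square and sum: Σ |<v, e_j>|^2 = 65/9.
Compute ||v||^2 = v·v = 9.
Deficit = 9 − 65/9 = 16/9 ≥ 0, confirming Bessel's inequality. (The deficit equals ||v − Σ <v,e_j> e_j||^2, the squared distance from v to span{e_j}.)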